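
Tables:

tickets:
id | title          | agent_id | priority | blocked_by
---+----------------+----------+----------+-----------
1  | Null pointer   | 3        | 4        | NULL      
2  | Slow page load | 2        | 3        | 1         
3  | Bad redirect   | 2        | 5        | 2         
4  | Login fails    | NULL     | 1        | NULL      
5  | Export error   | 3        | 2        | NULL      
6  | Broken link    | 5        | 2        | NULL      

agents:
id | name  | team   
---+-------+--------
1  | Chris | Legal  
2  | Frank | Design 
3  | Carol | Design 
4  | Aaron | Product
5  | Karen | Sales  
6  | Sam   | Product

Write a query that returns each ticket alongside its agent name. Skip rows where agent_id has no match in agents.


INNER JOIN keeps only tickets rows whose agent_id matches an id in agents. Walk through each ticket:
  - ticket 1 (Null pointer): agent_id=3 -> matches Carol
  - ticket 2 (Slow page load): agent_id=2 -> matches Frank
  - ticket 3 (Bad redirect): agent_id=2 -> matches Frank
  - ticket 4 (Login fails): agent_id=NULL, no match -> dropped
  - ticket 5 (Export error): agent_id=3 -> matches Carol
  - ticket 6 (Broken link): agent_id=5 -> matches Karen
So 1 of 6 rows is dropped.

SQL:
SELECT a.title, b.name AS agent
FROM tickets a
INNER JOIN agents b ON a.agent_id = b.id

Result:
title          | agent
---------------+------
Null pointer   | Carol
Slow page load | Frank
Bad redirect   | Frank
Export error   | Carol
Broken link    | Karen


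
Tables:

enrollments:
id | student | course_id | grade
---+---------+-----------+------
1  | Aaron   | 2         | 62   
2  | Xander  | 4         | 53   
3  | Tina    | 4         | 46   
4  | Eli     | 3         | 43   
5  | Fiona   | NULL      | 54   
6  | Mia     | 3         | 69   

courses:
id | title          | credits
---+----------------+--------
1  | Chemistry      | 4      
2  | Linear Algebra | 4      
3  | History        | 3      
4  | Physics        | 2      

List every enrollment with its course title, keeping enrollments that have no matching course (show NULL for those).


LEFT JOIN keeps every row from enrollments (the left table); where course_id has no match in courses, the course columns become NULL. Walk through each enrollment:
  - enrollment 1 (Aaron): course_id=2 -> matches Linear Algebra
  - enrollment 2 (Xander): course_id=4 -> matches Physics
  - enrollment 3 (Tina): course_id=4 -> matches Physics
  - enrollment 4 (Eli): course_id=3 -> matches History
  - enrollment 5 (Fiona): course_id=NULL, no match -> kept with NULL
  - enrollment 6 (Mia): course_id=3 -> matches History
All 6 rows appear; 1 has NULL course.

SQL:
SELECT a.student, b.title AS course
FROM enrollments a
LEFT JOIN courses b ON a.course_id = b.id

Result:
student | course        
--------+---------------
Aaron   | Linear Algebra
Xander  | Physics       
Tina    | Physics       
Eli     | History       
Fiona   | NULL          
Mia     | History       


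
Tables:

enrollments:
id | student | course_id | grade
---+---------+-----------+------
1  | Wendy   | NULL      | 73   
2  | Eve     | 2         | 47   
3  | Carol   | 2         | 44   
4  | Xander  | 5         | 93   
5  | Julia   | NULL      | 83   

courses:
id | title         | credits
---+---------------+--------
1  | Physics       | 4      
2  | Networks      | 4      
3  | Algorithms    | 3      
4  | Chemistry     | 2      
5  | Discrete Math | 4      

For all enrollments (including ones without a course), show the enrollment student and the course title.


LEFT JOIN keeps every row from enrollments (the left table); where course_id has no match in courses, the course columns become NULL. Walk through each enrollment:
  - enrollment 1 (Wendy): course_id=NULL, no match -> kept with NULL
  - enrollment 2 (Eve): course_id=2 -> matches Networks
  - enrollment 3 (Carol): course_id=2 -> matches Networks
  - enrollment 4 (Xander): course_id=5 -> matches Discrete Math
  - enrollment 5 (Julia): course_id=NULL, no match -> kept with NULL
All 5 rows appear; 2 have NULL course.

SQL:
SELECT a.student, b.title AS course
FROM enrollments a
LEFT JOIN courses b ON a.course_id = b.id

Result:
student | course       
--------+--------------
Wendy   | NULL         
Eve     | Networks     
Carol   | Networks     
Xander  | Discrete Math
Julia   | NULL         


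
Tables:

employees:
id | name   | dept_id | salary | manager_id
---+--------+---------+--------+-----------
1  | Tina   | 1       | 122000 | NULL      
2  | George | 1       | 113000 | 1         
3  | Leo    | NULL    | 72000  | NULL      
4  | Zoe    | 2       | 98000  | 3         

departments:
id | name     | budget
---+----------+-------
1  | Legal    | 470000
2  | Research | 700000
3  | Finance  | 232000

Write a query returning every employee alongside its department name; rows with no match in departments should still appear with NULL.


LEFT JOIN keeps every row from employees (the left table); where dept_id has no match in departments, the department columns become NULL. Walk through each employee:
  - employee 1 (Tina): dept_id=1 -> matches Legal
  - employee 2 (George): dept_id=1 -> matches Legal
  - employee 3 (Leo): dept_id=NULL, no match -> kept with NULL
  - employee 4 (Zoe): dept_id=2 -> matches Research
All 4 rows appear; 1 has NULL department.

SQL:
SELECT a.name, b.name AS department
FROM employees a
LEFT JOIN departments b ON a.dept_id = b.id

Result:
name   | department
-------+-----------
Tina   | Legal     
George | Legal     
Leo    | NULL      
Zoe    | Research  


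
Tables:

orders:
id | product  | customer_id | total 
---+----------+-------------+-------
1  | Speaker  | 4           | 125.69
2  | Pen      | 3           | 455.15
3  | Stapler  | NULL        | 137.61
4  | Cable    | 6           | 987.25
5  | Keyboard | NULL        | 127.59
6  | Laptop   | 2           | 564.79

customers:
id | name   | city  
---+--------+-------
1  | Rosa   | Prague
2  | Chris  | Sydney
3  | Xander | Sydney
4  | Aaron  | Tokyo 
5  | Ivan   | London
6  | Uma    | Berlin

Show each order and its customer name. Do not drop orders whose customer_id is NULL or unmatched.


LEFT JOIN keeps every row from orders (the left table); where customer_id has no match in customers, the customer columns become NULL. Walk through each order:
  - order 1 (Speaker): customer_id=4 -> matches Aaron
  - order 2 (Pen): customer_id=3 -> matches Xander
  - order 3 (Stapler): customer_id=NULL, no match -> kept with NULL
  - order 4 (Cable): customer_id=6 -> matches Uma
  - order 5 (Keyboard): customer_id=NULL, no match -> kept with NULL
  - order 6 (Laptop): customer_id=2 -> matches Chris
All 6 rows appear; 2 have NULL customer.

SQL:
SELECT a.product, b.name AS customer
FROM orders a
LEFT JOIN customers b ON a.customer_id = b.id

Result:
product  | customer
---------+---------
Speaker  | Aaron   
Pen      | Xander  
Stapler  | NULL    
Cable    | Uma     
Keyboard | NULL    
Laptop   | Chris   


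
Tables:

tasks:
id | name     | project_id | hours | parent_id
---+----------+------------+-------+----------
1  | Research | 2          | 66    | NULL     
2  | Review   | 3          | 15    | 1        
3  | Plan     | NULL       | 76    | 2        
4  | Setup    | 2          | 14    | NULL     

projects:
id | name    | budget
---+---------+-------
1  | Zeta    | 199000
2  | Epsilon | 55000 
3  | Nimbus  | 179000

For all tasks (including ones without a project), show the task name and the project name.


LEFT JOIN keeps every row from tasks (the left table); where project_id has no match in projects, the project columns become NULL. Walk through each task:
  - task 1 (Research): project_id=2 -> matches Epsilon
  - task 2 (Review): project_id=3 -> matches Nimbus
  - task 3 (Plan): project_id=NULL, no match -> kept with NULL
  - task 4 (Setup): project_id=2 -> matches Epsilon
All 4 rows appear; 1 has NULL project.

SQL:
SELECT a.name, b.name AS project
FROM tasks a
LEFT JOIN projects b ON a.project_id = b.id

Result:
name     | project
---------+--------
Research | Epsilon
Review   | Nimbus 
Plan     | NULL   
Setup    | Epsilon


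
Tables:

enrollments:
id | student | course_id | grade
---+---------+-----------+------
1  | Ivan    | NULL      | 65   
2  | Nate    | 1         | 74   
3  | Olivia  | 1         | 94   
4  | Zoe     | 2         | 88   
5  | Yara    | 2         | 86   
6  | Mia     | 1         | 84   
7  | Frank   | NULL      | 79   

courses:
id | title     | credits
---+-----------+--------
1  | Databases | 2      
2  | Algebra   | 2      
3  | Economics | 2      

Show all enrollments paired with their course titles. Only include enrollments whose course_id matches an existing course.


INNER JOIN keeps only enrollments rows whose course_id matches an id in courses. Walk through each enrollment:
  - enrollment 1 (Ivan): course_id=NULL, no match -> dropped
  - enrollment 2 (Nate): course_id=1 -> matches Databases
  - enrollment 3 (Olivia): course_id=1 -> matches Databases
  - enrollment 4 (Zoe): course_id=2 -> matches Algebra
  - enrollment 5 (Yara): course_id=2 -> matches Algebra
  - enrollment 6 (Mia): course_id=1 -> matches Databases
  - enrollment 7 (Frank): course_id=NULL, no match -> dropped
So 2 of 7 rows are dropped.

SQL:
SELECT a.student, b.title AS course
FROM enrollments a
INNER JOIN courses b ON a.course_id = b.id

Result:
student | course   
--------+----------
Nate    | Databases
Olivia  | Databases
Zoe     | Algebra  
Yara    | Algebra  
Mia     | Databases


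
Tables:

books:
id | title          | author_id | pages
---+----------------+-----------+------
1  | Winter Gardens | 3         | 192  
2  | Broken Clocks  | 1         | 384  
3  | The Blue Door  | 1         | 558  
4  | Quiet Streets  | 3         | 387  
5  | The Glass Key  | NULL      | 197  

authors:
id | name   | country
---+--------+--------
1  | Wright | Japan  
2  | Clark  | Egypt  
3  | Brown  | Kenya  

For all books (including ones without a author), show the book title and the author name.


LEFT JOIN keeps every row from books (the left table); where author_id has no match in authors, the author columns become NULL. Walk through each book:
  - book 1 (Winter Gardens): author_id=3 -> matches Brown
  - book 2 (Broken Clocks): author_id=1 -> matches Wright
  - book 3 (The Blue Door): author_id=1 -> matches Wright
  - book 4 (Quiet Streets): author_id=3 -> matches Brown
  - book 5 (The Glass Key): author_id=NULL, no match -> kept with NULL
All 5 rows appear; 1 has NULL author.

SQL:
SELECT a.title, b.name AS author
FROM books a
LEFT JOIN authors b ON a.author_id = b.id

Result:
title          | author
---------------+-------
Winter Gardens | Brown 
Broken Clocks  | Wright
The Blue Door  | Wright
Quiet Streets  | Brown 
The Glass Key  | NULL  


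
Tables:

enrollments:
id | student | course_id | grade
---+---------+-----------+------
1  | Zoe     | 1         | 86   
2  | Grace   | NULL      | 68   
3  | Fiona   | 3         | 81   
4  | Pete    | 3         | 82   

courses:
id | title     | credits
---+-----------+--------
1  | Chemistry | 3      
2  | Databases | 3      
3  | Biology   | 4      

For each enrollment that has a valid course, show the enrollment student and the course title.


INNER JOIN keeps only enrollments rows whose course_id matches an id in courses. Walk through each enrollment:
  - enrollment 1 (Zoe): course_id=1 -> matches Chemistry
  - enrollment 2 (Grace): course_id=NULL, no match -> dropped
  - enrollment 3 (Fiona): course_id=3 -> matches Biology
  - enrollment 4 (Pete): course_id=3 -> matches Biology
So 1 of 4 rows is dropped.

SQL:
SELECT a.student, b.title AS course
FROM enrollments a
INNER JOIN courses b ON a.course_id = b.id

Result:
student | course   
--------+----------
Zoe     | Chemistry
Fiona   | Biology  
Pete    | Biology  


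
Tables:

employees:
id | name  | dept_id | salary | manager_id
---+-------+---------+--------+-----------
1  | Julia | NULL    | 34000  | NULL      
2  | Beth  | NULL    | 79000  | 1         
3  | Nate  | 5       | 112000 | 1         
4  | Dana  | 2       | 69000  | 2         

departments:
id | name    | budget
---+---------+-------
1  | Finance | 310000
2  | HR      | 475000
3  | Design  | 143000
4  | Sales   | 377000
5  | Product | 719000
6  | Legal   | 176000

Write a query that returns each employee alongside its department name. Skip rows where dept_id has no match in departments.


INNER JOIN keeps only employees rows whose dept_id matches an id in departments. Walk through each employee:
  - employee 1 (Julia): dept_id=NULL, no match -> dropped
  - employee 2 (Beth): dept_id=NULL, no match -> dropped
  - employee 3 (Nate): dept_id=5 -> matches Product
  - employee 4 (Dana): dept_id=2 -> matches HR
So 2 of 4 rows are dropped.

SQL:
SELECT a.name, b.name AS department
FROM employees a
INNER JOIN departments b ON a.dept_id = b.id

Result:
name | department
-----+-----------
Nate | Product   
Dana | HR        


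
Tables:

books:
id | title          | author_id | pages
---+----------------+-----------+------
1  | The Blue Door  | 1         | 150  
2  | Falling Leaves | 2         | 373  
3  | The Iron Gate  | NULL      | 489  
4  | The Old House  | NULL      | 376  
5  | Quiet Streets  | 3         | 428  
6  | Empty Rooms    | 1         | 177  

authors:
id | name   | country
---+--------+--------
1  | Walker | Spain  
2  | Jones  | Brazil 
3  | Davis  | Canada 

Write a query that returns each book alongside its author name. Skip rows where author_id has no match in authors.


INNER JOIN keeps only books rows whose author_id matches an id in authors. Walk through each book:
  - book 1 (The Blue Door): author_id=1 -> matches Walker
  - book 2 (Falling Leaves): author_id=2 -> matches Jones
  - book 3 (The Iron Gate): author_id=NULL, no match -> dropped
  - book 4 (The Old House): author_id=NULL, no match -> dropped
  - book 5 (Quiet Streets): author_id=3 -> matches Davis
  - book 6 (Empty Rooms): author_id=1 -> matches Walker
So 2 of 6 rows are dropped.

SQL:
SELECT a.title, b.name AS author
FROM books a
INNER JOIN authors b ON a.author_id = b.id

Result:
title          | author
---------------+-------
The Blue Door  | Walker
Falling Leaves | Jones 
Quiet Streets  | Davis 
Empty Rooms    | Walker


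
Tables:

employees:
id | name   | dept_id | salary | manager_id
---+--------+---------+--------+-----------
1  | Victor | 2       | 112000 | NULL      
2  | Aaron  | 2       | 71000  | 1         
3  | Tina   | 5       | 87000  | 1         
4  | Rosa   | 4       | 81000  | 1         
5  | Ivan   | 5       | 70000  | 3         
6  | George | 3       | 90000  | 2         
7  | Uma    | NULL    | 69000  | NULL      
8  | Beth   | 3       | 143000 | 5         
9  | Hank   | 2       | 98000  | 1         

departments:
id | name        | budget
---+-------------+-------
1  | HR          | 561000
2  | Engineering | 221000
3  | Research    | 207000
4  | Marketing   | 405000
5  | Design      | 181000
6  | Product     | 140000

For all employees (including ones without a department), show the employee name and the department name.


LEFT JOIN keeps every row from employees (the left table); where dept_id has no match in departments, the department columns become NULL. Walk through each employee:
  - employee 1 (Victor): dept_id=2 -> matches Engineering
  - employee 2 (Aaron): dept_id=2 -> matches Engineering
  - employee 3 (Tina): dept_id=5 -> matches Design
  - employee 4 (Rosa): dept_id=4 -> matches Marketing
  - employee 5 (Ivan): dept_id=5 -> matches Design
  - employee 6 (George): dept_id=3 -> matches Research
  - employee 7 (Uma): dept_id=NULL, no match -> kept with NULL
  - employee 8 (Beth): dept_id=3 -> matches Research
  - employee 9 (Hank): dept_id=2 -> matches Engineering
All 9 rows appear; 1 has NULL department.

SQL:
SELECT a.name, b.name AS department
FROM employees a
LEFT JOIN departments b ON a.dept_id = b.id

Result:
name   | department 
-------+------------
Victor | Engineering
Aaron  | Engineering
Tina   | Design     
Rosa   | Marketing  
Ivan   | Design     
George | Research   
Uma    | NULL       
Beth   | Research   
Hank   | Engineering


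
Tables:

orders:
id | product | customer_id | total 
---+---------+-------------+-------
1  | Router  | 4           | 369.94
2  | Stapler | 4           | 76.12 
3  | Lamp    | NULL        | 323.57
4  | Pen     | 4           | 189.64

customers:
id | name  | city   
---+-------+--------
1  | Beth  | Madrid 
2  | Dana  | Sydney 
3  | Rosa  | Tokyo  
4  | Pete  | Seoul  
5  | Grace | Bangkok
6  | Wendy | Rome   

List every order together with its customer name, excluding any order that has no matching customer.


INNER JOIN keeps only orders rows whose customer_id matches an id in customers. Walk through each order:
  - order 1 (Router): customer_id=4 -> matches Pete
  - order 2 (Stapler): customer_id=4 -> matches Pete
  - order 3 (Lamp): customer_id=NULL, no match -> dropped
  - order 4 (Pen): customer_id=4 -> matches Pete
So 1 of 4 rows is dropped.

SQL:
SELECT a.product, b.name AS customer
FROM orders a
INNER JOIN customers b ON a.customer_id = b.id

Result:
product | customer
--------+---------
Router  | Pete    
Stapler | Pete    
Pen     | Pete    


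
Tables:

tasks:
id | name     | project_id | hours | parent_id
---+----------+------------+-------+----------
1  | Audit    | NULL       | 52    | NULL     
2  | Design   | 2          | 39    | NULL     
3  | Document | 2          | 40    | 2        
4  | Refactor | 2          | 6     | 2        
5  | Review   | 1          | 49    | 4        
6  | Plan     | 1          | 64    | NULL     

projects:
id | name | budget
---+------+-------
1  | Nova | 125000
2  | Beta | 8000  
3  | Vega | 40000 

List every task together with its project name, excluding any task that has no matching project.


INNER JOIN keeps only tasks rows whose project_id matches an id in projects. Walk through each task:
  - task 1 (Audit): project_id=NULL, no match -> dropped
  - task 2 (Design): project_id=2 -> matches Beta
  - task 3 (Document): project_id=2 -> matches Beta
  - task 4 (Refactor): project_id=2 -> matches Beta
  - task 5 (Review): project_id=1 -> matches Nova
  - task 6 (Plan): project_id=1 -> matches Nova
So 1 of 6 rows is dropped.

SQL:
SELECT a.name, b.name AS project
FROM tasks a
INNER JOIN projects b ON a.project_id = b.id

Result:
name     | project
---------+--------
Design   | Beta   
Document | Beta   
Refactor | Beta   
Review   | Nova   
Plan     | Nova   


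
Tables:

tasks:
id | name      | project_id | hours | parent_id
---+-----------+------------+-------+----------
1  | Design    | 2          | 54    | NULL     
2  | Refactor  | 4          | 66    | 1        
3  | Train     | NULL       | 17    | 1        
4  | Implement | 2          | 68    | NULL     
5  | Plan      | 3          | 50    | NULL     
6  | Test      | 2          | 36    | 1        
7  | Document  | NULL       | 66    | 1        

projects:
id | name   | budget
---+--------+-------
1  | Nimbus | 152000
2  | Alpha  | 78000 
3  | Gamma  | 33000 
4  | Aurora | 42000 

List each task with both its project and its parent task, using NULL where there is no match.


Two LEFT JOINs from the same base table tasks: one to projects via project_id, one to tasks itself via parent_id. Both are LEFT so every task is preserved.
Match against projects:
  - task 1 (Design): project_id=2 -> matches Alpha
  - task 2 (Refactor): project_id=4 -> matches Aurora
  - task 3 (Train): project_id=NULL, no match -> kept with NULL
  - task 4 (Implement): project_id=2 -> matches Alpha
  - task 5 (Plan): project_id=3 -> matches Gamma
  - task 6 (Test): project_id=2 -> matches Alpha
  - task 7 (Document): project_id=NULL, no match -> kept with NULL
Match against tasks (self):
  - task 1 (Design): parent_id=NULL -> NULL
  - task 2 (Refactor): parent_id=1 -> Design
  - task 3 (Train): parent_id=1 -> Design
  - task 4 (Implement): parent_id=NULL -> NULL
  - task 5 (Plan): parent_id=NULL -> NULL
  - task 6 (Test): parent_id=1 -> Design
  - task 7 (Document): parent_id=1 -> Design

SQL:
SELECT a.name, b.name AS project, c.name AS parent
FROM tasks a
LEFT JOIN projects b ON a.project_id = b.id
LEFT JOIN tasks c ON a.parent_id = c.id

Result:
name      | project | parent
----------+---------+-------
Design    | Alpha   | NULL  
Refactor  | Aurora  | Design
Train     | NULL    | Design
Implement | Alpha   | NULL  
Plan      | Gamma   | NULL  
Test      | Alpha   | Design
Document  | NULL    | Design


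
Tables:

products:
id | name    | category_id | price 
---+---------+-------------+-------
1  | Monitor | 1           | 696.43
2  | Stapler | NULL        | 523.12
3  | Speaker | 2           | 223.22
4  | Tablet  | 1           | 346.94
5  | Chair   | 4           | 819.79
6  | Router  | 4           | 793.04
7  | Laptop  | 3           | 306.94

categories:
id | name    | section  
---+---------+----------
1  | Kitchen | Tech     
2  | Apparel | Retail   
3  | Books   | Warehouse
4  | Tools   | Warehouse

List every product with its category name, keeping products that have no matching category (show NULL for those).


LEFT JOIN keeps every row from products (the left table); where category_id has no match in categories, the category columns become NULL. Walk through each product:
  - product 1 (Monitor): category_id=1 -> matches Kitchen
  - product 2 (Stapler): category_id=NULL, no match -> kept with NULL
  - product 3 (Speaker): category_id=2 -> matches Apparel
  - product 4 (Tablet): category_id=1 -> matches Kitchen
  - product 5 (Chair): category_id=4 -> matches Tools
  - product 6 (Router): category_id=4 -> matches Tools
  - product 7 (Laptop): category_id=3 -> matches Books
All 7 rows appear; 1 has NULL category.

SQL:
SELECT a.name, b.name AS category
FROM products a
LEFT JOIN categories b ON a.category_id = b.id

Result:
name    | category
--------+---------
Monitor | Kitchen 
Stapler | NULL    
Speaker | Apparel 
Tablet  | Kitchen 
Chair   | Tools   
Router  | Tools   
Laptop  | Books   


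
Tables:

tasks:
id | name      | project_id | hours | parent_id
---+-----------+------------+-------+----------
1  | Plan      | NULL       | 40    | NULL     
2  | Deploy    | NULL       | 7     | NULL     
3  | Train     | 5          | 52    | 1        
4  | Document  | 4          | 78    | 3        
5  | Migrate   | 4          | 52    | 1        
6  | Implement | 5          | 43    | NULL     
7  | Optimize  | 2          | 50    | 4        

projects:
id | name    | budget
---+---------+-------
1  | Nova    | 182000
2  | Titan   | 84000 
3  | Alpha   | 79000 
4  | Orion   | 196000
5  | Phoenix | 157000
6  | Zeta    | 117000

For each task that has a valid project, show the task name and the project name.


INNER JOIN keeps only tasks rows whose project_id matches an id in projects. Walk through each task:
  - task 1 (Plan): project_id=NULL, no match -> dropped
  - task 2 (Deploy): project_id=NULL, no match -> dropped
  - task 3 (Train): project_id=5 -> matches Phoenix
  - task 4 (Document): project_id=4 -> matches Orion
  - task 5 (Migrate): project_id=4 -> matches Orion
  - task 6 (Implement): project_id=5 -> matches Phoenix
  - task 7 (Optimize): project_id=2 -> matches Titan
So 2 of 7 rows are dropped.

SQL:
SELECT a.name, b.name AS project
FROM tasks a
INNER JOIN projects b ON a.project_id = b.id

Result:
name      | project
----------+--------
Train     | Phoenix
Document  | Orion  
Migrate   | Orion  
Implement | Phoenix
Optimize  | Titan  


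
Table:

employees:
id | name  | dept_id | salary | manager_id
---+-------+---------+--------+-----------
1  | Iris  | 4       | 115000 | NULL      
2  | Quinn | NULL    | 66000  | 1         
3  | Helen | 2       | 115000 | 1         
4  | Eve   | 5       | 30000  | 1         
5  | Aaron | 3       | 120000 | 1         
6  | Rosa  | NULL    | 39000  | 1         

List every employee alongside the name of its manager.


This is a self-join: employees is joined to a second copy of itself, matching each row's manager_id to another row's id. Use LEFT JOIN so rows with manager_id=NULL are kept.
  - employee 1 (Iris): manager_id=NULL -> NULL
  - employee 2 (Quinn): manager_id=1 -> Iris
  - employee 3 (Helen): manager_id=1 -> Iris
  - employee 4 (Eve): manager_id=1 -> Iris
  - employee 5 (Aaron): manager_id=1 -> Iris
  - employee 6 (Rosa): manager_id=1 -> Iris

SQL:
SELECT a.name AS item, b.name AS manager
FROM employees a
LEFT JOIN employees b ON a.manager_id = b.id

Result:
item  | manager
------+--------
Iris  | NULL   
Quinn | Iris   
Helen | Iris   
Eve   | Iris   
Aaron | Iris   
Rosa  | Iris   


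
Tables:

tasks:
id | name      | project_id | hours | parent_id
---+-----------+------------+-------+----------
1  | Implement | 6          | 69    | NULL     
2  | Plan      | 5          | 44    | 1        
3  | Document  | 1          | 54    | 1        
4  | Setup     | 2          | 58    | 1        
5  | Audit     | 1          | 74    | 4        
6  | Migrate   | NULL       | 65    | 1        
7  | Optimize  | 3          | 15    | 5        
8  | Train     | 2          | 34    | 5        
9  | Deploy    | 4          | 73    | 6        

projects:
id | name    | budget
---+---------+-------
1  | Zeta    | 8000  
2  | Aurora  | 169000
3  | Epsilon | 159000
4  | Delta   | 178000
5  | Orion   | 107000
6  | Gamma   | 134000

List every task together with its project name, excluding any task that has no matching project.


INNER JOIN keeps only tasks rows whose project_id matches an id in projects. Walk through each task:
  - task 1 (Implement): project_id=6 -> matches Gamma
  - task 2 (Plan): project_id=5 -> matches Orion
  - task 3 (Document): project_id=1 -> matches Zeta
  - task 4 (Setup): project_id=2 -> matches Aurora
  - task 5 (Audit): project_id=1 -> matches Zeta
  - task 6 (Migrate): project_id=NULL, no match -> dropped
  - task 7 (Optimize): project_id=3 -> matches Epsilon
  - task 8 (Train): project_id=2 -> matches Aurora
  - task 9 (Deploy): project_id=4 -> matches Delta
So 1 of 9 rows is dropped.

SQL:
SELECT a.name, b.name AS project
FROM tasks a
INNER JOIN projects b ON a.project_id = b.id

Result:
name      | project
----------+--------
Implement | Gamma  
Plan      | Orion  
Document  | Zeta   
Setup     | Aurora 
Audit     | Zeta   
Optimize  | Epsilon
Train     | Aurora 
Deploy    | Delta  


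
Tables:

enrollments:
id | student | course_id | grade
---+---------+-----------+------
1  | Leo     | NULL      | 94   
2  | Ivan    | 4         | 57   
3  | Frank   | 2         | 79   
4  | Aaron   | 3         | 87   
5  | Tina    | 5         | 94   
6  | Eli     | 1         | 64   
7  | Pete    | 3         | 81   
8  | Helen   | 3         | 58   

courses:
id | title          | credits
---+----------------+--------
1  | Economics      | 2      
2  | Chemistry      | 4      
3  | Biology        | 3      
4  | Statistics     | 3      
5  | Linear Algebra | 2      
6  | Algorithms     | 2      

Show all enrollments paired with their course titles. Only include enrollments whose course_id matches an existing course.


INNER JOIN keeps only enrollments rows whose course_id matches an id in courses. Walk through each enrollment:
  - enrollment 1 (Leo): course_id=NULL, no match -> dropped
  - enrollment 2 (Ivan): course_id=4 -> matches Statistics
  - enrollment 3 (Frank): course_id=2 -> matches Chemistry
  - enrollment 4 (Aaron): course_id=3 -> matches Biology
  - enrollment 5 (Tina): course_id=5 -> matches Linear Algebra
  - enrollment 6 (Eli): course_id=1 -> matches Economics
  - enrollment 7 (Pete): course_id=3 -> matches Biology
  - enrollment 8 (Helen): course_id=3 -> matches Biology
So 1 of 8 rows is dropped.

SQL:
SELECT a.student, b.title AS course
FROM enrollments a
INNER JOIN courses b ON a.course_id = b.id

Result:
student | course        
--------+---------------
Ivan    | Statistics    
Frank   | Chemistry     
Aaron   | Biology       
Tina    | Linear Algebra
Eli     | Economics     
Pete    | Biology       
Helen   | Biology       


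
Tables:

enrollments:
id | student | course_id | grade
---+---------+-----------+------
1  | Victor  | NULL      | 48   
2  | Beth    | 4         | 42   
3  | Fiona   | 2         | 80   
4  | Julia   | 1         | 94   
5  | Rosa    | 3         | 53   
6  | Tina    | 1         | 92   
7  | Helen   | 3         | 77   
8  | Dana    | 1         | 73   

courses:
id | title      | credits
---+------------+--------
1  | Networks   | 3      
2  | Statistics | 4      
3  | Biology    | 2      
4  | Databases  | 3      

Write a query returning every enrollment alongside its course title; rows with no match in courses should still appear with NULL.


LEFT JOIN keeps every row from enrollments (the left table); where course_id has no match in courses, the course columns become NULL. Walk through each enrollment:
  - enrollment 1 (Victor): course_id=NULL, no match -> kept with NULL
  - enrollment 2 (Beth): course_id=4 -> matches Databases
  - enrollment 3 (Fiona): course_id=2 -> matches Statistics
  - enrollment 4 (Julia): course_id=1 -> matches Networks
  - enrollment 5 (Rosa): course_id=3 -> matches Biology
  - enrollment 6 (Tina): course_id=1 -> matches Networks
  - enrollment 7 (Helen): course_id=3 -> matches Biology
  - enrollment 8 (Dana): course_id=1 -> matches Networks
All 8 rows appear; 1 has NULL course.

SQL:
SELECT a.student, b.title AS course
FROM enrollments a
LEFT JOIN courses b ON a.course_id = b.id

Result:
student | course    
--------+-----------
Victor  | NULL      
Beth    | Databases 
Fiona   | Statistics
Julia   | Networks  
Rosa    | Biology   
Tina    | Networks  
Helen   | Biology   
Dana    | Networks  


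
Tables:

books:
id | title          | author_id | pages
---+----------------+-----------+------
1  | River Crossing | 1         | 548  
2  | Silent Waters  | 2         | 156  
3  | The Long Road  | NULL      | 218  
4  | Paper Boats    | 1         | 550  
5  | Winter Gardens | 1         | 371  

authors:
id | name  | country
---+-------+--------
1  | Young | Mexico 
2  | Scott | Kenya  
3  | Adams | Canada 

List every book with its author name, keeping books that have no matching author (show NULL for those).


LEFT JOIN keeps every row from books (the left table); where author_id has no match in authors, the author columns become NULL. Walk through each book:
  - book 1 (River Crossing): author_id=1 -> matches Young
  - book 2 (Silent Waters): author_id=2 -> matches Scott
  - book 3 (The Long Road): author_id=NULL, no match -> kept with NULL
  - book 4 (Paper Boats): author_id=1 -> matches Young
  - book 5 (Winter Gardens): author_id=1 -> matches Young
All 5 rows appear; 1 has NULL author.

SQL:
SELECT a.title, b.name AS author
FROM books a
LEFT JOIN authors b ON a.author_id = b.id

Result:
title          | author
---------------+-------
River Crossing | Young 
Silent Waters  | Scott 
The Long Road  | NULL  
Paper Boats    | Young 
Winter Gardens | Young 


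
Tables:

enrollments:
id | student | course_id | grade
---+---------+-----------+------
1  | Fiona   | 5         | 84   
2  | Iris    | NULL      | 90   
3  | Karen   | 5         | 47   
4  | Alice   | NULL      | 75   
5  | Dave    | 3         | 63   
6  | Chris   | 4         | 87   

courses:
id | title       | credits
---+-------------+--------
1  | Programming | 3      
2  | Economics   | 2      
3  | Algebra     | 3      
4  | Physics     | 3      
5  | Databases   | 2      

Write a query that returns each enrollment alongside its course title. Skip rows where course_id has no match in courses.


INNER JOIN keeps only enrollments rows whose course_id matches an id in courses. Walk through each enrollment:
  - enrollment 1 (Fiona): course_id=5 -> matches Databases
  - enrollment 2 (Iris): course_id=NULL, no match -> dropped
  - enrollment 3 (Karen): course_id=5 -> matches Databases
  - enrollment 4 (Alice): course_id=NULL, no match -> dropped
  - enrollment 5 (Dave): course_id=3 -> matches Algebra
  - enrollment 6 (Chris): course_id=4 -> matches Physics
So 2 of 6 rows are dropped.

SQL:
SELECT a.student, b.title AS course
FROM enrollments a
INNER JOIN courses b ON a.course_id = b.id

Result:
student | course   
--------+----------
Fiona   | Databases
Karen   | Databases
Dave    | Algebra  
Chris   | Physics  


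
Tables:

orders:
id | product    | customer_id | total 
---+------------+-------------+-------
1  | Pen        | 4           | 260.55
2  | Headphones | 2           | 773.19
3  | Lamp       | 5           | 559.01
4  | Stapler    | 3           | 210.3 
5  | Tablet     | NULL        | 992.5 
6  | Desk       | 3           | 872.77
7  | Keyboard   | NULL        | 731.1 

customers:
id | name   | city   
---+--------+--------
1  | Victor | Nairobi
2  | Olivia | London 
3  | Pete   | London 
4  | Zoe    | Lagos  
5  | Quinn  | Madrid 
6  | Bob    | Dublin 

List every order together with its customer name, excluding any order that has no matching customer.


INNER JOIN keeps only orders rows whose customer_id matches an id in customers. Walk through each order:
  - order 1 (Pen): customer_id=4 -> matches Zoe
  - order 2 (Headphones): customer_id=2 -> matches Olivia
  - order 3 (Lamp): customer_id=5 -> matches Quinn
  - order 4 (Stapler): customer_id=3 -> matches Pete
  - order 5 (Tablet): customer_id=NULL, no match -> dropped
  - order 6 (Desk): customer_id=3 -> matches Pete
  - order 7 (Keyboard): customer_id=NULL, no match -> dropped
So 2 of 7 rows are dropped.

SQL:
SELECT a.product, b.name AS customer
FROM orders a
INNER JOIN customers b ON a.customer_id = b.id

Result:
product    | customer
-----------+---------
Pen        | Zoe     
Headphones | Olivia  
Lamp       | Quinn   
Stapler    | Pete    
Desk       | Pete    


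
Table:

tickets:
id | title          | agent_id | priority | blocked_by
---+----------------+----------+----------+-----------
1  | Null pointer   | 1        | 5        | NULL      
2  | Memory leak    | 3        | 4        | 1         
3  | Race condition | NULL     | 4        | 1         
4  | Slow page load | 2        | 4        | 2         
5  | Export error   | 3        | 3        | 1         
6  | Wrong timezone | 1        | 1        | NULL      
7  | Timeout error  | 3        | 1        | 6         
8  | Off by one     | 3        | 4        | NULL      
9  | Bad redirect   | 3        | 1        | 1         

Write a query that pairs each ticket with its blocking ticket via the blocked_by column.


This is a self-join: tickets is joined to a second copy of itself, matching each row's blocked_by to another row's id. Use LEFT JOIN so rows with blocked_by=NULL are kept.
  - ticket 1 (Null pointer): blocked_by=NULL -> NULL
  - ticket 2 (Memory leak): blocked_by=1 -> Null pointer
  - ticket 3 (Race condition): blocked_by=1 -> Null pointer
  - ticket 4 (Slow page load): blocked_by=2 -> Memory leak
  - ticket 5 (Export error): blocked_by=1 -> Null pointer
  - ticket 6 (Wrong timezone): blocked_by=NULL -> NULL
  - ticket 7 (Timeout error): blocked_by=6 -> Wrong timezone
  - ticket 8 (Off by one): blocked_by=NULL -> NULL
  - ticket 9 (Bad redirect): blocked_by=1 -> Null pointer

SQL:
SELECT a.title AS item, b.title AS blocked_by
FROM tickets a
LEFT JOIN tickets b ON a.blocked_by = b.id

Result:
item           | blocked_by    
---------------+---------------
Null pointer   | NULL          
Memory leak    | Null pointer  
Race condition | Null pointer  
Slow page load | Memory leak   
Export error   | Null pointer  
Wrong timezone | NULL          
Timeout error  | Wrong timezone
Off by one     | NULL          
Bad redirect   | Null pointer  


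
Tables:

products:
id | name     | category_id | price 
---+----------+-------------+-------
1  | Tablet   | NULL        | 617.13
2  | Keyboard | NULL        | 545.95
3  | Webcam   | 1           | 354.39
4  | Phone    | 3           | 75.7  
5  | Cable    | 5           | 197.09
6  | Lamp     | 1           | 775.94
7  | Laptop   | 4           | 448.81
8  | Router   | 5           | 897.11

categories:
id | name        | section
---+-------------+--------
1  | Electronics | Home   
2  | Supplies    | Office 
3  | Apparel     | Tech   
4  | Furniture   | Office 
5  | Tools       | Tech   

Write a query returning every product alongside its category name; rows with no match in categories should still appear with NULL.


LEFT JOIN keeps every row from products (the left table); where category_id has no match in categories, the category columns become NULL. Walk through each product:
  - product 1 (Tablet): category_id=NULL, no match -> kept with NULL
  - product 2 (Keyboard): category_id=NULL, no match -> kept with NULL
  - product 3 (Webcam): category_id=1 -> matches Electronics
  - product 4 (Phone): category_id=3 -> matches Apparel
  - product 5 (Cable): category_id=5 -> matches Tools
  - product 6 (Lamp): category_id=1 -> matches Electronics
  - product 7 (Laptop): category_id=4 -> matches Furniture
  - product 8 (Router): category_id=5 -> matches Tools
All 8 rows appear; 2 have NULL category.

SQL:
SELECT a.name, b.name AS category
FROM products a
LEFT JOIN categories b ON a.category_id = b.id

Result:
name     | category   
---------+------------
Tablet   | NULL       
Keyboard | NULL       
Webcam   | Electronics
Phone    | Apparel    
Cable    | Tools      
Lamp     | Electronics
Laptop   | Furniture  
Router   | Tools      


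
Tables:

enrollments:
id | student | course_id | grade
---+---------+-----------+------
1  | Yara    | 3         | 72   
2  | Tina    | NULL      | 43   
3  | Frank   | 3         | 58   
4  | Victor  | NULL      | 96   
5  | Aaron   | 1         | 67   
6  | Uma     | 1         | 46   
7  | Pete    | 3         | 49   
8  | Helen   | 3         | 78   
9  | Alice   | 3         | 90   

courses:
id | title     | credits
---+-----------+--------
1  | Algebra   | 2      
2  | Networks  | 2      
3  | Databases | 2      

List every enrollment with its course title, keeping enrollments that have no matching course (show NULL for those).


LEFT JOIN keeps every row from enrollments (the left table); where course_id has no match in courses, the course columns become NULL. Walk through each enrollment:
  - enrollment 1 (Yara): course_id=3 -> matches Databases
  - enrollment 2 (Tina): course_id=NULL, no match -> kept with NULL
  - enrollment 3 (Frank): course_id=3 -> matches Databases
  - enrollment 4 (Victor): course_id=NULL, no match -> kept with NULL
  - enrollment 5 (Aaron): course_id=1 -> matches Algebra
  - enrollment 6 (Uma): course_id=1 -> matches Algebra
  - enrollment 7 (Pete): course_id=3 -> matches Databases
  - enrollment 8 (Helen): course_id=3 -> matches Databases
  - enrollment 9 (Alice): course_id=3 -> matches Databases
All 9 rows appear; 2 have NULL course.

SQL:
SELECT a.student, b.title AS course
FROM enrollments a
LEFT JOIN courses b ON a.course_id = b.id

Result:
student | course   
--------+----------
Yara    | Databases
Tina    | NULL     
Frank   | Databases
Victor  | NULL     
Aaron   | Algebra  
Uma     | Algebra  
Pete    | Databases
Helen   | Databases
Alice   | Databases


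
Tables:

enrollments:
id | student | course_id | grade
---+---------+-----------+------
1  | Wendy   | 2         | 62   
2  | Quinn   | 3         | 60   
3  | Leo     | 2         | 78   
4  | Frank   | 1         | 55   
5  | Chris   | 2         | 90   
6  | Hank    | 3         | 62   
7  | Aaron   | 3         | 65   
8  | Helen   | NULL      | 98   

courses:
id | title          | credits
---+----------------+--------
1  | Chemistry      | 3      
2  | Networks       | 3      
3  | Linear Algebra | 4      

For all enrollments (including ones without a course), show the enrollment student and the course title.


LEFT JOIN keeps every row from enrollments (the left table); where course_id has no match in courses, the course columns become NULL. Walk through each enrollment:
  - enrollment 1 (Wendy): course_id=2 -> matches Networks
  - enrollment 2 (Quinn): course_id=3 -> matches Linear Algebra
  - enrollment 3 (Leo): course_id=2 -> matches Networks
  - enrollment 4 (Frank): course_id=1 -> matches Chemistry
  - enrollment 5 (Chris): course_id=2 -> matches Networks
  - enrollment 6 (Hank): course_id=3 -> matches Linear Algebra
  - enrollment 7 (Aaron): course_id=3 -> matches Linear Algebra
  - enrollment 8 (Helen): course_id=NULL, no match -> kept with NULL
All 8 rows appear; 1 has NULL course.

SQL:
SELECT a.student, b.title AS course
FROM enrollments a
LEFT JOIN courses b ON a.course_id = b.id

Result:
student | course        
--------+---------------
Wendy   | Networks      
Quinn   | Linear Algebra
Leo     | Networks      
Frank   | Chemistry     
Chris   | Networks      
Hank    | Linear Algebra
Aaron   | Linear Algebra
Helen   | NULL          
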